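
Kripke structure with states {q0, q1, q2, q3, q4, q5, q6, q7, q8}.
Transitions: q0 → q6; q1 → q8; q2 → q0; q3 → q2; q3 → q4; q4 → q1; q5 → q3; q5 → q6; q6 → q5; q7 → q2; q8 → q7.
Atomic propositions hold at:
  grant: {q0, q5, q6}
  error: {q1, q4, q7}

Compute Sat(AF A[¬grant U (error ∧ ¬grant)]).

{q1, q4, q7, q8}

Sat(¬grant) = {q1, q2, q3, q4, q7, q8}
Sat(error ∧ ¬grant) = {q1, q4, q7}
A[¬grant U (error ∧ ¬grant)]: least fixpoint, start Z0 = Sat((error ∧ ¬grant)) = {q1, q4, q7}, add states in Sat(¬grant) with every successor in Z. Z1 = {q1, q4, q7, q8}; fixed.
Sat(A[¬grant U (error ∧ ¬grant)]) = {q1, q4, q7, q8}
AF A[¬grant U (error ∧ ¬grant)]: least fixpoint, start Z0 = {q1, q4, q7, q8}, add states with every successor in Z. Already a fixed point.
Sat(AF A[¬grant U (error ∧ ¬grant)]) = {q1, q4, q7, q8}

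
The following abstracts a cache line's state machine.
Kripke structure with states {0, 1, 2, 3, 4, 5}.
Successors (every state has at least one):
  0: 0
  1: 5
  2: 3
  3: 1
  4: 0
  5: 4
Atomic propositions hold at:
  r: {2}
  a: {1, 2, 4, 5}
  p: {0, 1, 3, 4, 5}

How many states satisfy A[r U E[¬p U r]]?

Sat(¬p) = {2}
E[¬p U r]: least fixpoint, start Z0 = Sat(r) = {2}, add states in Sat(¬p) with some successor in Z. Already a fixed point.
Sat(E[¬p U r]) = {2}
A[r U E[¬p U r]]: least fixpoint, start Z0 = Sat(E[¬p U r]) = {2}, add states in Sat(r) with every successor in Z. Already a fixed point.
Sat(A[r U E[¬p U r]]) = {2}
|Sat(A[r U E[¬p U r]])| = |{2}| = 1.

1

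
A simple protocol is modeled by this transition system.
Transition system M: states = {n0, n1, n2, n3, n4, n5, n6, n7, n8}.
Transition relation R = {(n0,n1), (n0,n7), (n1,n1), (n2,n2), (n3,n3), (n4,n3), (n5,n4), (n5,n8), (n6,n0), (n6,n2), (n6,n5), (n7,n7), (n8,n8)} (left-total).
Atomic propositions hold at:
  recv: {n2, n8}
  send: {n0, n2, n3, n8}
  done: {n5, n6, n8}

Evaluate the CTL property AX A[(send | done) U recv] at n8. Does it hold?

Sat(send | done) = {n0, n2, n3, n5, n6, n8}
A[(send | done) U recv]: least fixpoint, start Z0 = Sat(recv) = {n2, n8}, add states in Sat(send | done) with every successor in Z. Already a fixed point.
Sat(A[(send | done) U recv]) = {n2, n8}
Sat(AX A[(send | done) U recv]) = {s : every successor in {n2, n8}} = {n2, n8}
n8 ∈ Sat(AX A[(send | done) U recv]) = {n2, n8}, so the formula holds at n8.

Yes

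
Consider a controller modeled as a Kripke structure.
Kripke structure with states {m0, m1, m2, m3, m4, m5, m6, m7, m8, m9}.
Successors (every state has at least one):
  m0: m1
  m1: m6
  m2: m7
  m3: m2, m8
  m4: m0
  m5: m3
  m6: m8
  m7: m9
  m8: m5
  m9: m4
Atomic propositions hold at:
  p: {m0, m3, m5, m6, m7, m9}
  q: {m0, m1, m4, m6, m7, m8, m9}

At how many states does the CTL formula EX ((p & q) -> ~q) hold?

6

Sat(p & q) = {m0, m6, m7, m9}
Sat(~q) = {m2, m3, m5}
Sat((p & q) -> ~q) = {m1, m2, m3, m4, m5, m8}
Sat(EX ((p & q) -> ~q)) = {s : some successor in {m1, m2, m3, m4, m5, m8}} = {m0, m3, m5, m6, m8, m9}
|Sat(EX ((p & q) -> ~q))| = |{m0, m3, m5, m6, m8, m9}| = 6.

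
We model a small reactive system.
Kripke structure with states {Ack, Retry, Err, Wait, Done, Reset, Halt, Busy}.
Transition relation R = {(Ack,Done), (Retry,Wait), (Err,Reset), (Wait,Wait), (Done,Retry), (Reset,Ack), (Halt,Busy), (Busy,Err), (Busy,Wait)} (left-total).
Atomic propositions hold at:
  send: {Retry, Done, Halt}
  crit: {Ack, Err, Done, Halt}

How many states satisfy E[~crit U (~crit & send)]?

Sat(~crit) = {Retry, Wait, Reset, Busy}
Sat(~crit & send) = {Retry}
E[~crit U (~crit & send)]: least fixpoint, start Z0 = Sat((~crit & send)) = {Retry}, add states in Sat(~crit) with some successor in Z. Already a fixed point.
Sat(E[~crit U (~crit & send)]) = {Retry}
|Sat(E[~crit U (~crit & send)])| = |{Retry}| = 1.

1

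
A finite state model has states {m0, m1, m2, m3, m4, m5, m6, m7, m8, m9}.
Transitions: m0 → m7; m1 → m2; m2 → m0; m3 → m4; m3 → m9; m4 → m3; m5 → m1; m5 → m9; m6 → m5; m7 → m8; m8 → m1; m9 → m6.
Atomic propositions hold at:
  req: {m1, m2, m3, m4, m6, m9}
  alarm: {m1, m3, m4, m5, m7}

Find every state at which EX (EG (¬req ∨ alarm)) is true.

{m3, m4}

Sat(¬req) = {m0, m5, m7, m8}
Sat(¬req ∨ alarm) = {m0, m1, m3, m4, m5, m7, m8}
EG (¬req ∨ alarm): greatest fixpoint, start Z0 = {m0, m1, m3, m4, m5, m7, m8}, keep only states in Sat with some successor in Z. Z1 = {m0, m3, m4, m5, m7, m8}; Z2 = {m0, m3, m4, m7}; Z3 = {m0, m3, m4}; Z4 = {m3, m4}; fixed.
Sat(EG (¬req ∨ alarm)) = {m3, m4}
Sat(EX (EG (¬req ∨ alarm))) = {s : some successor in {m3, m4}} = {m3, m4}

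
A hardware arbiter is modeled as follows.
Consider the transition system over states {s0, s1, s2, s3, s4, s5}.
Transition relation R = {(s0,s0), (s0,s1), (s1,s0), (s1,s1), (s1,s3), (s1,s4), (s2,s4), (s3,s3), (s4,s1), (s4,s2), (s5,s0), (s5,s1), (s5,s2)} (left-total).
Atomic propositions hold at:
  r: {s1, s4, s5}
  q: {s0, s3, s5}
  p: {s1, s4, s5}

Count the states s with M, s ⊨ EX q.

4

Sat(EX q) = {s : some successor in {s0, s3, s5}} = {s0, s1, s3, s5}
|Sat(EX q)| = |{s0, s1, s3, s5}| = 4.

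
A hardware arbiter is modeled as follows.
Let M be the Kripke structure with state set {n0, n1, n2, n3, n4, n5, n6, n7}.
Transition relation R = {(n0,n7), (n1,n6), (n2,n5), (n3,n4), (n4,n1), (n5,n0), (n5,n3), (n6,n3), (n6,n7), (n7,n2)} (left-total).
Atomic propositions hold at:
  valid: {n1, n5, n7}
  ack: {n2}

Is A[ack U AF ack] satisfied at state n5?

No

AF ack: least fixpoint, start Z0 = {n2}, add states with every successor in Z. Z1 = {n2, n7}; Z2 = {n0, n2, n7}; fixed.
Sat(AF ack) = {n0, n2, n7}
A[ack U AF ack]: least fixpoint, start Z0 = Sat(AF ack) = {n0, n2, n7}, add states in Sat(ack) with every successor in Z. Already a fixed point.
Sat(A[ack U AF ack]) = {n0, n2, n7}
n5 ∉ Sat(A[ack U AF ack]) = {n0, n2, n7}, so the formula does not hold at n5.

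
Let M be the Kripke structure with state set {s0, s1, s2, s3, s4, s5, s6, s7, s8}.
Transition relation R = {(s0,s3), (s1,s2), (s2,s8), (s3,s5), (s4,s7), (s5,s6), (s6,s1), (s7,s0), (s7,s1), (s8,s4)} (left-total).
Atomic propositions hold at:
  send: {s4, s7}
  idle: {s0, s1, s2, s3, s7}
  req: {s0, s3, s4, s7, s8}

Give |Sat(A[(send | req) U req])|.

Sat(send | req) = {s0, s3, s4, s7, s8}
A[(send | req) U req]: least fixpoint, start Z0 = Sat(req) = {s0, s3, s4, s7, s8}, add states in Sat(send | req) with every successor in Z. Already a fixed point.
Sat(A[(send | req) U req]) = {s0, s3, s4, s7, s8}
|Sat(A[(send | req) U req])| = |{s0, s3, s4, s7, s8}| = 5.

5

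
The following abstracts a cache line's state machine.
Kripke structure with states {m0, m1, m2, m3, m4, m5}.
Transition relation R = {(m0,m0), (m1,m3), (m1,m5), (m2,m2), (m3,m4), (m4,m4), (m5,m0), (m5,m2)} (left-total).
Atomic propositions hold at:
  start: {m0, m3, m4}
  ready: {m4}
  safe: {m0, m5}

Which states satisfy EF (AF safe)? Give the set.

AF safe: least fixpoint, start Z0 = {m0, m5}, add states with every successor in Z. Already a fixed point.
Sat(AF safe) = {m0, m5}
EF (AF safe): least fixpoint, start Z0 = {m0, m5}, add states with some successor in Z. Z1 = {m0, m1, m5}; fixed.
Sat(EF (AF safe)) = {m0, m1, m5}

{m0, m1, m5}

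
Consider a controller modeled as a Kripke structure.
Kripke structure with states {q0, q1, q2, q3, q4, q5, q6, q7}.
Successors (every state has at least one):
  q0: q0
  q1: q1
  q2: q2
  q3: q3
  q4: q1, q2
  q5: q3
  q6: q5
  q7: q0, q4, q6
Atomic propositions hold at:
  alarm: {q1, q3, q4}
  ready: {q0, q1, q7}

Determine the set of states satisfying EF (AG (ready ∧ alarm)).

{q1, q4, q7}

Sat(ready ∧ alarm) = {q1}
AG (ready ∧ alarm): greatest fixpoint, start Z0 = {q1}, keep only states in Sat with every successor in Z. Already a fixed point.
Sat(AG (ready ∧ alarm)) = {q1}
EF (AG (ready ∧ alarm)): least fixpoint, start Z0 = {q1}, add states with some successor in Z. Z1 = {q1, q4}; Z2 = {q1, q4, q7}; fixed.
Sat(EF (AG (ready ∧ alarm))) = {q1, q4, q7}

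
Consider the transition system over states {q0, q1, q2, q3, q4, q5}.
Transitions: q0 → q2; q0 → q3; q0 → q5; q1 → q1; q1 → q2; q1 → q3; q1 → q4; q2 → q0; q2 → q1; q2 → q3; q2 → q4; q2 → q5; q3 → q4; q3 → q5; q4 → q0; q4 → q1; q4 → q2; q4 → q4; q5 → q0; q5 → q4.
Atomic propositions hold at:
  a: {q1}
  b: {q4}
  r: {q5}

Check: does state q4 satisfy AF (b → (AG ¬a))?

No

Sat(¬a) = {q0, q2, q3, q4, q5}
AG ¬a: greatest fixpoint, start Z0 = {q0, q2, q3, q4, q5}, keep only states in Sat with every successor in Z. Z1 = {q0, q3, q5}; Z2 = ∅; fixed.
Sat(AG ¬a) = ∅
Sat(b → (AG ¬a)) = {q0, q1, q2, q3, q5}
AF (b → (AG ¬a)): least fixpoint, start Z0 = {q0, q1, q2, q3, q5}, add states with every successor in Z. Already a fixed point.
Sat(AF (b → (AG ¬a))) = {q0, q1, q2, q3, q5}
q4 ∉ Sat(AF (b → (AG ¬a))) = {q0, q1, q2, q3, q5}, so the formula does not hold at q4.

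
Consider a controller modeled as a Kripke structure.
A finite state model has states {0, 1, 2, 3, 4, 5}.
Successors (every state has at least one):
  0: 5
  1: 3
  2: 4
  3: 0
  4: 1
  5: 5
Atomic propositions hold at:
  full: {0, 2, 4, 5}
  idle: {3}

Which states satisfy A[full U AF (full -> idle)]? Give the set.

Sat(full -> idle) = {1, 3}
AF (full -> idle): least fixpoint, start Z0 = {1, 3}, add states with every successor in Z. Z1 = {1, 3, 4}; Z2 = {1, 2, 3, 4}; fixed.
Sat(AF (full -> idle)) = {1, 2, 3, 4}
A[full U AF (full -> idle)]: least fixpoint, start Z0 = Sat(AF (full -> idle)) = {1, 2, 3, 4}, add states in Sat(full) with every successor in Z. Already a fixed point.
Sat(A[full U AF (full -> idle)]) = {1, 2, 3, 4}

{1, 2, 3, 4}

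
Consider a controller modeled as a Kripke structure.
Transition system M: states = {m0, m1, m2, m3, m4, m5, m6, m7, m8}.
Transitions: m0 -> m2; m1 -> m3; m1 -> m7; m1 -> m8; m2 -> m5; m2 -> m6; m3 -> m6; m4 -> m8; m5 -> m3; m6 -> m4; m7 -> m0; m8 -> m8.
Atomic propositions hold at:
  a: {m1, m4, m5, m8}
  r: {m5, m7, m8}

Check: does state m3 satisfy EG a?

No

EG a: greatest fixpoint, start Z0 = {m1, m4, m5, m8}, keep only states in Sat with some successor in Z. Z1 = {m1, m4, m8}; fixed.
Sat(EG a) = {m1, m4, m8}
m3 ∉ Sat(EG a) = {m1, m4, m8}, so the formula does not hold at m3.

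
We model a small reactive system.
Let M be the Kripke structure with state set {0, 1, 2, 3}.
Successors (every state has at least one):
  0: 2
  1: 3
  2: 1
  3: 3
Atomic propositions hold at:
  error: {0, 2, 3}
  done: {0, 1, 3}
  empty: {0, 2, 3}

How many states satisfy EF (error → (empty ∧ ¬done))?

3

Sat(¬done) = {2}
Sat(empty ∧ ¬done) = {2}
Sat(error → (empty ∧ ¬done)) = {1, 2}
EF (error → (empty ∧ ¬done)): least fixpoint, start Z0 = {1, 2}, add states with some successor in Z. Z1 = {0, 1, 2}; fixed.
Sat(EF (error → (empty ∧ ¬done))) = {0, 1, 2}
|Sat(EF (error → (empty ∧ ¬done)))| = |{0, 1, 2}| = 3.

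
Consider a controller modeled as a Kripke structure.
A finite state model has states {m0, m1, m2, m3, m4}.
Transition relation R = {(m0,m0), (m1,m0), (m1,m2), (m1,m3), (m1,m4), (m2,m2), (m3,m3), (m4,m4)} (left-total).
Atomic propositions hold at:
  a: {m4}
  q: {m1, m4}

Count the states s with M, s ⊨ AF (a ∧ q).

Sat(a ∧ q) = {m4}
AF (a ∧ q): least fixpoint, start Z0 = {m4}, add states with every successor in Z. Already a fixed point.
Sat(AF (a ∧ q)) = {m4}
|Sat(AF (a ∧ q))| = |{m4}| = 1.

1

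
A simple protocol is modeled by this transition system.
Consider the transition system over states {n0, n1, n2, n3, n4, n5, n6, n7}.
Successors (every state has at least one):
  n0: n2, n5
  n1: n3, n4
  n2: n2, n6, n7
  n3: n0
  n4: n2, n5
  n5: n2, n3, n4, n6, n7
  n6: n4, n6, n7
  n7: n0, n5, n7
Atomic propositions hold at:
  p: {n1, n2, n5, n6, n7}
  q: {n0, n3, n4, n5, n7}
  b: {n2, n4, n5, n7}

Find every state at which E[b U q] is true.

{n0, n2, n3, n4, n5, n7}

E[b U q]: least fixpoint, start Z0 = Sat(q) = {n0, n3, n4, n5, n7}, add states in Sat(b) with some successor in Z. Z1 = {n0, n2, n3, n4, n5, n7}; fixed.
Sat(E[b U q]) = {n0, n2, n3, n4, n5, n7}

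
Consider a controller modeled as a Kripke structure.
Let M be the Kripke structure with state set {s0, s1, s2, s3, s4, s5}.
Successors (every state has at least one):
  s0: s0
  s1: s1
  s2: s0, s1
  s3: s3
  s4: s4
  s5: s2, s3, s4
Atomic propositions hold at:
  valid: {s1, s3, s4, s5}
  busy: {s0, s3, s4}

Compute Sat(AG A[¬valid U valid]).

Sat(¬valid) = {s0, s2}
A[¬valid U valid]: least fixpoint, start Z0 = Sat(valid) = {s1, s3, s4, s5}, add states in Sat(¬valid) with every successor in Z. Already a fixed point.
Sat(A[¬valid U valid]) = {s1, s3, s4, s5}
AG A[¬valid U valid]: greatest fixpoint, start Z0 = {s1, s3, s4, s5}, keep only states in Sat with every successor in Z. Z1 = {s1, s3, s4}; fixed.
Sat(AG A[¬valid U valid]) = {s1, s3, s4}

{s1, s3, s4}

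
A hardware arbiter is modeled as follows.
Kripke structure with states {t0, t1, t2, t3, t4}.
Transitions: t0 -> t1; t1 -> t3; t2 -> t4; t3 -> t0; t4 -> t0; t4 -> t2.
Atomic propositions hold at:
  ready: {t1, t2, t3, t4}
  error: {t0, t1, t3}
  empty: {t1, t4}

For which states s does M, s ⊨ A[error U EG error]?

EG error: greatest fixpoint, start Z0 = {t0, t1, t3}, keep only states in Sat with some successor in Z. Already a fixed point.
Sat(EG error) = {t0, t1, t3}
A[error U EG error]: least fixpoint, start Z0 = Sat(EG error) = {t0, t1, t3}, add states in Sat(error) with every successor in Z. Already a fixed point.
Sat(A[error U EG error]) = {t0, t1, t3}

{t0, t1, t3}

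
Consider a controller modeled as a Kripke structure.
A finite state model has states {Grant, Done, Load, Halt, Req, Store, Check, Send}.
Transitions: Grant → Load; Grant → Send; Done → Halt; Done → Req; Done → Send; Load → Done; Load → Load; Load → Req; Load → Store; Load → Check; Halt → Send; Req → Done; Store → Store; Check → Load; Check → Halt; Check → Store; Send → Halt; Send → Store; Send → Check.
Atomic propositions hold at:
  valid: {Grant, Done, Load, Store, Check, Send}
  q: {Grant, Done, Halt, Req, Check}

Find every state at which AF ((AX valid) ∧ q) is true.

Sat(AX valid) = {s : every successor in {Grant, Done, Load, Store, Check, Send}} = {Grant, Halt, Req, Store}
Sat((AX valid) ∧ q) = {Grant, Halt, Req}
AF ((AX valid) ∧ q): least fixpoint, start Z0 = {Grant, Halt, Req}, add states with every successor in Z. Already a fixed point.
Sat(AF ((AX valid) ∧ q)) = {Grant, Halt, Req}

{Grant, Halt, Req}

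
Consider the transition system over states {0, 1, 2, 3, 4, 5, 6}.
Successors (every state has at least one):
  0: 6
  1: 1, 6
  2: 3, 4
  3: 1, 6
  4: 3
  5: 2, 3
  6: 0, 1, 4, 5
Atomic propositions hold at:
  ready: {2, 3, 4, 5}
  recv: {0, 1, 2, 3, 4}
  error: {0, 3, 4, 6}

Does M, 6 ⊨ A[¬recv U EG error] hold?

Sat(¬recv) = {5, 6}
EG error: greatest fixpoint, start Z0 = {0, 3, 4, 6}, keep only states in Sat with some successor in Z. Already a fixed point.
Sat(EG error) = {0, 3, 4, 6}
A[¬recv U EG error]: least fixpoint, start Z0 = Sat(EG error) = {0, 3, 4, 6}, add states in Sat(¬recv) with every successor in Z. Already a fixed point.
Sat(A[¬recv U EG error]) = {0, 3, 4, 6}
6 ∈ Sat(A[¬recv U EG error]) = {0, 3, 4, 6}, so the formula holds at 6.

Yes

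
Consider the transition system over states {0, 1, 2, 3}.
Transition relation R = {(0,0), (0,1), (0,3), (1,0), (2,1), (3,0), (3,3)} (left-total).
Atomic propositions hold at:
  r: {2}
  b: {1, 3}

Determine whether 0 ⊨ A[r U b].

A[r U b]: least fixpoint, start Z0 = Sat(b) = {1, 3}, add states in Sat(r) with every successor in Z. Z1 = {1, 2, 3}; fixed.
Sat(A[r U b]) = {1, 2, 3}
0 ∉ Sat(A[r U b]) = {1, 2, 3}, so the formula does not hold at 0.

No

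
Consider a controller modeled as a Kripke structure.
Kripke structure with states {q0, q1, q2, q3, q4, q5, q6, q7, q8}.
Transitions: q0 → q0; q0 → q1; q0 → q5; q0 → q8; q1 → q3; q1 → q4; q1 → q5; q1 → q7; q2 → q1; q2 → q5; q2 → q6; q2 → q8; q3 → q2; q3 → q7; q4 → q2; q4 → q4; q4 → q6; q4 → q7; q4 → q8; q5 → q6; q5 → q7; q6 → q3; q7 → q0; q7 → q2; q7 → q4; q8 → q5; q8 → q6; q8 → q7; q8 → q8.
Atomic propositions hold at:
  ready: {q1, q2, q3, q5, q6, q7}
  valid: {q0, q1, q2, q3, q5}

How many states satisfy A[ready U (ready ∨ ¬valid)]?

Sat(¬valid) = {q4, q6, q7, q8}
Sat(ready ∨ ¬valid) = {q1, q2, q3, q4, q5, q6, q7, q8}
A[ready U (ready ∨ ¬valid)]: least fixpoint, start Z0 = Sat((ready ∨ ¬valid)) = {q1, q2, q3, q4, q5, q6, q7, q8}, add states in Sat(ready) with every successor in Z. Already a fixed point.
Sat(A[ready U (ready ∨ ¬valid)]) = {q1, q2, q3, q4, q5, q6, q7, q8}
|Sat(A[ready U (ready ∨ ¬valid)])| = |{q1, q2, q3, q4, q5, q6, q7, q8}| = 8.

8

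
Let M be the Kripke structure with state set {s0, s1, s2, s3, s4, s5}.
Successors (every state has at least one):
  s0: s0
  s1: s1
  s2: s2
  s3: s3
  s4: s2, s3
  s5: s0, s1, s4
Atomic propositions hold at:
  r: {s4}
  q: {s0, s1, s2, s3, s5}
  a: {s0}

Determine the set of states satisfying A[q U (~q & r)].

Sat(~q) = {s4}
Sat(~q & r) = {s4}
A[q U (~q & r)]: least fixpoint, start Z0 = Sat((~q & r)) = {s4}, add states in Sat(q) with every successor in Z. Already a fixed point.
Sat(A[q U (~q & r)]) = {s4}

{s4}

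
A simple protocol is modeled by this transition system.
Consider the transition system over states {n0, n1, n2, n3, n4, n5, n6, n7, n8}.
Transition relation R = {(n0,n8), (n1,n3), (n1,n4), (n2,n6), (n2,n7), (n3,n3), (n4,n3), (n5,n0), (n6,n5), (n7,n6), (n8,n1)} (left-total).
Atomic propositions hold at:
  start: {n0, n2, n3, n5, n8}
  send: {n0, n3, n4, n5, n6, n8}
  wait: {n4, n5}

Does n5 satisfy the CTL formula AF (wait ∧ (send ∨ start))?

Sat(send ∨ start) = {n0, n2, n3, n4, n5, n6, n8}
Sat(wait ∧ (send ∨ start)) = {n4, n5}
AF (wait ∧ (send ∨ start)): least fixpoint, start Z0 = {n4, n5}, add states with every successor in Z. Z1 = {n4, n5, n6}; Z2 = {n4, n5, n6, n7}; Z3 = {n2, n4, n5, n6, n7}; fixed.
Sat(AF (wait ∧ (send ∨ start))) = {n2, n4, n5, n6, n7}
n5 ∈ Sat(AF (wait ∧ (send ∨ start))) = {n2, n4, n5, n6, n7}, so the formula holds at n5.

Yes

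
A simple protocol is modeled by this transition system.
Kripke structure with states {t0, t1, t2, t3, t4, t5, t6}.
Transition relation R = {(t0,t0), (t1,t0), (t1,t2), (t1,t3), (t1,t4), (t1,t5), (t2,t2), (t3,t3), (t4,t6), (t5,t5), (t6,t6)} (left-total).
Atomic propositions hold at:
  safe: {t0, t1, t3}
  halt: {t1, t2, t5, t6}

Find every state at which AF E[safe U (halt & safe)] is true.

Sat(halt & safe) = {t1}
E[safe U (halt & safe)]: least fixpoint, start Z0 = Sat((halt & safe)) = {t1}, add states in Sat(safe) with some successor in Z. Already a fixed point.
Sat(E[safe U (halt & safe)]) = {t1}
AF E[safe U (halt & safe)]: least fixpoint, start Z0 = {t1}, add states with every successor in Z. Already a fixed point.
Sat(AF E[safe U (halt & safe)]) = {t1}

{t1}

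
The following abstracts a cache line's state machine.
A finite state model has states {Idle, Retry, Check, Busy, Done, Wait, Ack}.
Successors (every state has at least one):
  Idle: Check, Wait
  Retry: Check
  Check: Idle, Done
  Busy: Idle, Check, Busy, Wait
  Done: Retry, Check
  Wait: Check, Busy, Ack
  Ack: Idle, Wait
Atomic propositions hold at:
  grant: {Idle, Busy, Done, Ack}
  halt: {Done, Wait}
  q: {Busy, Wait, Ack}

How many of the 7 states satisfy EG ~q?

4

Sat(~q) = {Idle, Retry, Check, Done}
EG ~q: greatest fixpoint, start Z0 = {Idle, Retry, Check, Done}, keep only states in Sat with some successor in Z. Already a fixed point.
Sat(EG ~q) = {Idle, Retry, Check, Done}
|Sat(EG ~q)| = |{Idle, Retry, Check, Done}| = 4.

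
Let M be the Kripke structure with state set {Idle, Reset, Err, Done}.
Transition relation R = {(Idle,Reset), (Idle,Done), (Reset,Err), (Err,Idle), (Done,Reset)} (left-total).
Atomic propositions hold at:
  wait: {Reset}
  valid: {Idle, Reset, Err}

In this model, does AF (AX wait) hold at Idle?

No

Sat(AX wait) = {s : every successor in {Reset}} = {Done}
AF (AX wait): least fixpoint, start Z0 = {Done}, add states with every successor in Z. Already a fixed point.
Sat(AF (AX wait)) = {Done}
Idle ∉ Sat(AF (AX wait)) = {Done}, so the formula does not hold at Idle.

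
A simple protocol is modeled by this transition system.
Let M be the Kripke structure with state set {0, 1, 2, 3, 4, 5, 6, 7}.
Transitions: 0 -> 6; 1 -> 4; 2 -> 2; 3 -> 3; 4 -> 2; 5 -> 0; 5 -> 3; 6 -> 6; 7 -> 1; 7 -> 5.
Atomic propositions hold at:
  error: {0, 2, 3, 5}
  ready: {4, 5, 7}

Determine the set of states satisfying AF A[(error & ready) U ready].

{1, 4, 5, 7}

Sat(error & ready) = {5}
A[(error & ready) U ready]: least fixpoint, start Z0 = Sat(ready) = {4, 5, 7}, add states in Sat(error & ready) with every successor in Z. Already a fixed point.
Sat(A[(error & ready) U ready]) = {4, 5, 7}
AF A[(error & ready) U ready]: least fixpoint, start Z0 = {4, 5, 7}, add states with every successor in Z. Z1 = {1, 4, 5, 7}; fixed.
Sat(AF A[(error & ready) U ready]) = {1, 4, 5, 7}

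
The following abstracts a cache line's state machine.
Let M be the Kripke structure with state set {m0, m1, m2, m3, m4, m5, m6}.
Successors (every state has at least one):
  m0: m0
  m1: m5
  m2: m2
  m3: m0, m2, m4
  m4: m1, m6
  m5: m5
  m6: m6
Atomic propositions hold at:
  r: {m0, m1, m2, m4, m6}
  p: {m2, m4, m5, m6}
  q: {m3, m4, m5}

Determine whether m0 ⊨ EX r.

Sat(EX r) = {s : some successor in {m0, m1, m2, m4, m6}} = {m0, m2, m3, m4, m6}
m0 ∈ Sat(EX r) = {m0, m2, m3, m4, m6}, so the formula holds at m0.

Yes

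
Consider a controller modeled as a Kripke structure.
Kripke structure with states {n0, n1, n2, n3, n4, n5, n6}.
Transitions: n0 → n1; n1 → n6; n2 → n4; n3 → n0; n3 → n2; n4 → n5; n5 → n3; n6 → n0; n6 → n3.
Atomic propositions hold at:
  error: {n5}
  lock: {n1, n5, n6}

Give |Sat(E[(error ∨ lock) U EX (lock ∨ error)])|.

Sat(error ∨ lock) = {n1, n5, n6}
Sat(lock ∨ error) = {n1, n5, n6}
Sat(EX (lock ∨ error)) = {s : some successor in {n1, n5, n6}} = {n0, n1, n4}
E[(error ∨ lock) U EX (lock ∨ error)]: least fixpoint, start Z0 = Sat(EX (lock ∨ error)) = {n0, n1, n4}, add states in Sat(error ∨ lock) with some successor in Z. Z1 = {n0, n1, n4, n6}; fixed.
Sat(E[(error ∨ lock) U EX (lock ∨ error)]) = {n0, n1, n4, n6}
|Sat(E[(error ∨ lock) U EX (lock ∨ error)])| = |{n0, n1, n4, n6}| = 4.

4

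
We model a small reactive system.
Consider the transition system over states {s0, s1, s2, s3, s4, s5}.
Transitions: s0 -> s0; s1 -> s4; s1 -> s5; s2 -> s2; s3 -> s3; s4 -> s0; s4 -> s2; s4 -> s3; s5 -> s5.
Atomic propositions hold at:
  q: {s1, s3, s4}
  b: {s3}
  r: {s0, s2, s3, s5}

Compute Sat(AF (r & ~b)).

Sat(~b) = {s0, s1, s2, s4, s5}
Sat(r & ~b) = {s0, s2, s5}
AF (r & ~b): least fixpoint, start Z0 = {s0, s2, s5}, add states with every successor in Z. Already a fixed point.
Sat(AF (r & ~b)) = {s0, s2, s5}

{s0, s2, s5}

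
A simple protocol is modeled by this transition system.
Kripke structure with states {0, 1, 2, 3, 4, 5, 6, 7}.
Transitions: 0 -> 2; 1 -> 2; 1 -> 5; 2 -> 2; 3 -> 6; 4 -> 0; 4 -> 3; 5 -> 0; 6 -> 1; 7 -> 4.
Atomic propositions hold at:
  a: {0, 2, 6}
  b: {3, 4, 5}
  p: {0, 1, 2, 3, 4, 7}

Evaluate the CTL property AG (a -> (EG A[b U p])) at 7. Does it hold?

A[b U p]: least fixpoint, start Z0 = Sat(p) = {0, 1, 2, 3, 4, 7}, add states in Sat(b) with every successor in Z. Z1 = {0, 1, 2, 3, 4, 5, 7}; fixed.
Sat(A[b U p]) = {0, 1, 2, 3, 4, 5, 7}
EG A[b U p]: greatest fixpoint, start Z0 = {0, 1, 2, 3, 4, 5, 7}, keep only states in Sat with some successor in Z. Z1 = {0, 1, 2, 4, 5, 7}; fixed.
Sat(EG A[b U p]) = {0, 1, 2, 4, 5, 7}
Sat(a -> (EG A[b U p])) = {0, 1, 2, 3, 4, 5, 7}
AG (a -> (EG A[b U p])): greatest fixpoint, start Z0 = {0, 1, 2, 3, 4, 5, 7}, keep only states in Sat with every successor in Z. Z1 = {0, 1, 2, 4, 5, 7}; Z2 = {0, 1, 2, 5, 7}; Z3 = {0, 1, 2, 5}; fixed.
Sat(AG (a -> (EG A[b U p]))) = {0, 1, 2, 5}
7 ∉ Sat(AG (a -> (EG A[b U p]))) = {0, 1, 2, 5}, so the formula does not hold at 7.

No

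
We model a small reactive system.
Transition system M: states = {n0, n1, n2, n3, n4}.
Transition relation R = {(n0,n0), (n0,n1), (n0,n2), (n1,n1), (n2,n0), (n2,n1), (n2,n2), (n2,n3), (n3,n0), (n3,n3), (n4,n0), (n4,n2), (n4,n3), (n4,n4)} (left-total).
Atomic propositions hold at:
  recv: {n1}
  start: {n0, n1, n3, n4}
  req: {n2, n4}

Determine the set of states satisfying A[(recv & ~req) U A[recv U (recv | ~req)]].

{n0, n1, n3}

Sat(~req) = {n0, n1, n3}
Sat(recv & ~req) = {n1}
Sat(recv | ~req) = {n0, n1, n3}
A[recv U (recv | ~req)]: least fixpoint, start Z0 = Sat((recv | ~req)) = {n0, n1, n3}, add states in Sat(recv) with every successor in Z. Already a fixed point.
Sat(A[recv U (recv | ~req)]) = {n0, n1, n3}
A[(recv & ~req) U A[recv U (recv | ~req)]]: least fixpoint, start Z0 = Sat(A[recv U (recv | ~req)]) = {n0, n1, n3}, add states in Sat(recv & ~req) with every successor in Z. Already a fixed point.
Sat(A[(recv & ~req) U A[recv U (recv | ~req)]]) = {n0, n1, n3}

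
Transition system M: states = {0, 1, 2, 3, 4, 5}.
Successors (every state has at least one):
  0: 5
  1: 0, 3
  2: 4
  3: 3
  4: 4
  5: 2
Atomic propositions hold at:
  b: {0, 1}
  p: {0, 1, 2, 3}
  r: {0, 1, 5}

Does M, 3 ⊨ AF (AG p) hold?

AG p: greatest fixpoint, start Z0 = {0, 1, 2, 3}, keep only states in Sat with every successor in Z. Z1 = {1, 3}; Z2 = {3}; fixed.
Sat(AG p) = {3}
AF (AG p): least fixpoint, start Z0 = {3}, add states with every successor in Z. Already a fixed point.
Sat(AF (AG p)) = {3}
3 ∈ Sat(AF (AG p)) = {3}, so the formula holds at 3.

Yes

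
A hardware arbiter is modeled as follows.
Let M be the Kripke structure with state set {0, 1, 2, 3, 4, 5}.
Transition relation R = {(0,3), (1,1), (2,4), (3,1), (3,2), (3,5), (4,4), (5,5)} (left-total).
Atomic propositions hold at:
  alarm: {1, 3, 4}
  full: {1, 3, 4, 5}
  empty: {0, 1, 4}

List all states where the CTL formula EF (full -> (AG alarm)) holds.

{0, 1, 2, 3, 4}

AG alarm: greatest fixpoint, start Z0 = {1, 3, 4}, keep only states in Sat with every successor in Z. Z1 = {1, 4}; fixed.
Sat(AG alarm) = {1, 4}
Sat(full -> (AG alarm)) = {0, 1, 2, 4}
EF (full -> (AG alarm)): least fixpoint, start Z0 = {0, 1, 2, 4}, add states with some successor in Z. Z1 = {0, 1, 2, 3, 4}; fixed.
Sat(EF (full -> (AG alarm))) = {0, 1, 2, 3, 4}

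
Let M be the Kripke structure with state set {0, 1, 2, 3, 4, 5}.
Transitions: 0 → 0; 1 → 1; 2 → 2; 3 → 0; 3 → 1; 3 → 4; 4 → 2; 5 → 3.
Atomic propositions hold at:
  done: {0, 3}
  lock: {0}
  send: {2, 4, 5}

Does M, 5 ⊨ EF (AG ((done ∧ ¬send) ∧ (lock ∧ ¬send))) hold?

Sat(¬send) = {0, 1, 3}
Sat(done ∧ ¬send) = {0, 3}
Sat(lock ∧ ¬send) = {0}
Sat((done ∧ ¬send) ∧ (lock ∧ ¬send)) = {0}
AG ((done ∧ ¬send) ∧ (lock ∧ ¬send)): greatest fixpoint, start Z0 = {0}, keep only states in Sat with every successor in Z. Already a fixed point.
Sat(AG ((done ∧ ¬send) ∧ (lock ∧ ¬send))) = {0}
EF (AG ((done ∧ ¬send) ∧ (lock ∧ ¬send))): least fixpoint, start Z0 = {0}, add states with some successor in Z. Z1 = {0, 3}; Z2 = {0, 3, 5}; fixed.
Sat(EF (AG ((done ∧ ¬send) ∧ (lock ∧ ¬send)))) = {0, 3, 5}
5 ∈ Sat(EF (AG ((done ∧ ¬send) ∧ (lock ∧ ¬send)))) = {0, 3, 5}, so the formula holds at 5.

Yes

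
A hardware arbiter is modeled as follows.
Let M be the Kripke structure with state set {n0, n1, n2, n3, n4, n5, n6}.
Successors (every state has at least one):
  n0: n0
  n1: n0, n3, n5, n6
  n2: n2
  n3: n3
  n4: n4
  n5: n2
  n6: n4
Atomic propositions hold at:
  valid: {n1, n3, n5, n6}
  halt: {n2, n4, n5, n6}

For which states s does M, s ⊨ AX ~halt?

Sat(~halt) = {n0, n1, n3}
Sat(AX ~halt) = {s : every successor in {n0, n1, n3}} = {n0, n3}

{n0, n3}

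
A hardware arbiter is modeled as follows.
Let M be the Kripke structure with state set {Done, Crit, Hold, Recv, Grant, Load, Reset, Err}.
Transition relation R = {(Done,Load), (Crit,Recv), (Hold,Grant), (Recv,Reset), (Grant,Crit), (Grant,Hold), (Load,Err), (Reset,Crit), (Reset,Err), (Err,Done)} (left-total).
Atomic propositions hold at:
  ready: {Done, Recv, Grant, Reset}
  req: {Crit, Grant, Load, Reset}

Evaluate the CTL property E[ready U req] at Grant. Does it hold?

Yes

E[ready U req]: least fixpoint, start Z0 = Sat(req) = {Crit, Grant, Load, Reset}, add states in Sat(ready) with some successor in Z. Z1 = {Done, Crit, Recv, Grant, Load, Reset}; fixed.
Sat(E[ready U req]) = {Done, Crit, Recv, Grant, Load, Reset}
Grant ∈ Sat(E[ready U req]) = {Done, Crit, Recv, Grant, Load, Reset}, so the formula holds at Grant.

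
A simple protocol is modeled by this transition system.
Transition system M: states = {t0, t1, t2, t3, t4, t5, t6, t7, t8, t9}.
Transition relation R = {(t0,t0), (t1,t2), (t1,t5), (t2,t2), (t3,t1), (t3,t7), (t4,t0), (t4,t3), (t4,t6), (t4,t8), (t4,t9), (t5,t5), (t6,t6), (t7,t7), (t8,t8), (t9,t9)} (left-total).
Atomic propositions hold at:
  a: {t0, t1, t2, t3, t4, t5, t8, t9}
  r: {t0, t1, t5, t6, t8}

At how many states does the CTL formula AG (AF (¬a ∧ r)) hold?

Sat(¬a) = {t6, t7}
Sat(¬a ∧ r) = {t6}
AF (¬a ∧ r): least fixpoint, start Z0 = {t6}, add states with every successor in Z. Already a fixed point.
Sat(AF (¬a ∧ r)) = {t6}
AG (AF (¬a ∧ r)): greatest fixpoint, start Z0 = {t6}, keep only states in Sat with every successor in Z. Already a fixed point.
Sat(AG (AF (¬a ∧ r))) = {t6}
|Sat(AG (AF (¬a ∧ r)))| = |{t6}| = 1.

1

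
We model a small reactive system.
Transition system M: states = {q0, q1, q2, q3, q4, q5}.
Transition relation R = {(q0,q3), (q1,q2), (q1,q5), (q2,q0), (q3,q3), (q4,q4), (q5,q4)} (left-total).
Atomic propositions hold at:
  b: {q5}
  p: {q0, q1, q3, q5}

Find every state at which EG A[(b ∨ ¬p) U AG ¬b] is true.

Sat(¬p) = {q2, q4}
Sat(b ∨ ¬p) = {q2, q4, q5}
Sat(¬b) = {q0, q1, q2, q3, q4}
AG ¬b: greatest fixpoint, start Z0 = {q0, q1, q2, q3, q4}, keep only states in Sat with every successor in Z. Z1 = {q0, q2, q3, q4}; fixed.
Sat(AG ¬b) = {q0, q2, q3, q4}
A[(b ∨ ¬p) U AG ¬b]: least fixpoint, start Z0 = Sat(AG ¬b) = {q0, q2, q3, q4}, add states in Sat(b ∨ ¬p) with every successor in Z. Z1 = {q0, q2, q3, q4, q5}; fixed.
Sat(A[(b ∨ ¬p) U AG ¬b]) = {q0, q2, q3, q4, q5}
EG A[(b ∨ ¬p) U AG ¬b]: greatest fixpoint, start Z0 = {q0, q2, q3, q4, q5}, keep only states in Sat with some successor in Z. Already a fixed point.
Sat(EG A[(b ∨ ¬p) U AG ¬b]) = {q0, q2, q3, q4, q5}

{q0, q2, q3, q4, q5}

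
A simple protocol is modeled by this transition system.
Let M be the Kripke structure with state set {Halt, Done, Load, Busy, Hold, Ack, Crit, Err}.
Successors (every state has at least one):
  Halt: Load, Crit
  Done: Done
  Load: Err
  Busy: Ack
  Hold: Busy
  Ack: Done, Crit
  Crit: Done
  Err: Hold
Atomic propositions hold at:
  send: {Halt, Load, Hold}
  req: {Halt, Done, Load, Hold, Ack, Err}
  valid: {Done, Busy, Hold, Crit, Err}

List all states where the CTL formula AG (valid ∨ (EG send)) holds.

{Done, Crit}

EG send: greatest fixpoint, start Z0 = {Halt, Load, Hold}, keep only states in Sat with some successor in Z. Z1 = {Halt}; Z2 = ∅; fixed.
Sat(EG send) = ∅
Sat(valid ∨ (EG send)) = {Done, Busy, Hold, Crit, Err}
AG (valid ∨ (EG send)): greatest fixpoint, start Z0 = {Done, Busy, Hold, Crit, Err}, keep only states in Sat with every successor in Z. Z1 = {Done, Hold, Crit, Err}; Z2 = {Done, Crit, Err}; Z3 = {Done, Crit}; fixed.
Sat(AG (valid ∨ (EG send))) = {Done, Crit}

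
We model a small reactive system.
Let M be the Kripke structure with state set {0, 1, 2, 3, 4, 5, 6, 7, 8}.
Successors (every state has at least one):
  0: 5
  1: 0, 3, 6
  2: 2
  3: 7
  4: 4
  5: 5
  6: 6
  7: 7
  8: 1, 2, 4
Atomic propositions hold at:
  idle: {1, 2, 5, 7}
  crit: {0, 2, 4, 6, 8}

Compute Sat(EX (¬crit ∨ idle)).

{0, 1, 2, 3, 5, 7, 8}

Sat(¬crit) = {1, 3, 5, 7}
Sat(¬crit ∨ idle) = {1, 2, 3, 5, 7}
Sat(EX (¬crit ∨ idle)) = {s : some successor in {1, 2, 3, 5, 7}} = {0, 1, 2, 3, 5, 7, 8}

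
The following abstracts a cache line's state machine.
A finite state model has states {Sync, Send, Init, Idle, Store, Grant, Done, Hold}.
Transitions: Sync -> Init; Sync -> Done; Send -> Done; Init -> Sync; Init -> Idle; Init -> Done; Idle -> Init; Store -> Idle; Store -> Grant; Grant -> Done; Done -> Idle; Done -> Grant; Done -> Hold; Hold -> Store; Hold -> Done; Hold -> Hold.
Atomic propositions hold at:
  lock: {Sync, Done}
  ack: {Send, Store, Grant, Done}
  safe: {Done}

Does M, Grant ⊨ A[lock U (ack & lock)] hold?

Sat(ack & lock) = {Done}
A[lock U (ack & lock)]: least fixpoint, start Z0 = Sat((ack & lock)) = {Done}, add states in Sat(lock) with every successor in Z. Already a fixed point.
Sat(A[lock U (ack & lock)]) = {Done}
Grant ∉ Sat(A[lock U (ack & lock)]) = {Done}, so the formula does not hold at Grant.

No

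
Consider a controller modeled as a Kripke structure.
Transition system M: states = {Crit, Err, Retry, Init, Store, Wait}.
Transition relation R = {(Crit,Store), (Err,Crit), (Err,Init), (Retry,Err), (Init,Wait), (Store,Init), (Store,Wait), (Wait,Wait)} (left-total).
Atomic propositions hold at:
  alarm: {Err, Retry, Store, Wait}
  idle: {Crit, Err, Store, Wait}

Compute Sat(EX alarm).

{Crit, Retry, Init, Store, Wait}

Sat(EX alarm) = {s : some successor in {Err, Retry, Store, Wait}} = {Crit, Retry, Init, Store, Wait}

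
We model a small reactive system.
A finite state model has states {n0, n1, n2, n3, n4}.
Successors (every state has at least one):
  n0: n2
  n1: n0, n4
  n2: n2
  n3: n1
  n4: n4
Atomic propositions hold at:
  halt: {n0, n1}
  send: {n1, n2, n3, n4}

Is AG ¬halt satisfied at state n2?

Yes

Sat(¬halt) = {n2, n3, n4}
AG ¬halt: greatest fixpoint, start Z0 = {n2, n3, n4}, keep only states in Sat with every successor in Z. Z1 = {n2, n4}; fixed.
Sat(AG ¬halt) = {n2, n4}
n2 ∈ Sat(AG ¬halt) = {n2, n4}, so the formula holds at n2.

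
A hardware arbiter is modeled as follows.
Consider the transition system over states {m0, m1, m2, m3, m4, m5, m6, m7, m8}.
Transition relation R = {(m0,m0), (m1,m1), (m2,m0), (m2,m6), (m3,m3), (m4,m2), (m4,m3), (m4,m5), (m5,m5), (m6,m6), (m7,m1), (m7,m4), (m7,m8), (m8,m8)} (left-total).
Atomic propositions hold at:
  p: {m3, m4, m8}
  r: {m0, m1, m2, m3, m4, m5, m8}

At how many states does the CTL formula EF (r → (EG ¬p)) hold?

7

Sat(¬p) = {m0, m1, m2, m5, m6, m7}
EG ¬p: greatest fixpoint, start Z0 = {m0, m1, m2, m5, m6, m7}, keep only states in Sat with some successor in Z. Already a fixed point.
Sat(EG ¬p) = {m0, m1, m2, m5, m6, m7}
Sat(r → (EG ¬p)) = {m0, m1, m2, m5, m6, m7}
EF (r → (EG ¬p)): least fixpoint, start Z0 = {m0, m1, m2, m5, m6, m7}, add states with some successor in Z. Z1 = {m0, m1, m2, m4, m5, m6, m7}; fixed.
Sat(EF (r → (EG ¬p))) = {m0, m1, m2, m4, m5, m6, m7}
|Sat(EF (r → (EG ¬p)))| = |{m0, m1, m2, m4, m5, m6, m7}| = 7.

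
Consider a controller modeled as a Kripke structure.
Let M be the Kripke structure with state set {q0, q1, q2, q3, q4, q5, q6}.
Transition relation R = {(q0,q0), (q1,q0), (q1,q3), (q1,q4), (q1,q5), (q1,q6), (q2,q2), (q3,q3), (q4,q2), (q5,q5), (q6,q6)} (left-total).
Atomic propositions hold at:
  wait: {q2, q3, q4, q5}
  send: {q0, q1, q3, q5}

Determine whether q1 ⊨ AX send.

Sat(AX send) = {s : every successor in {q0, q1, q3, q5}} = {q0, q3, q5}
q1 ∉ Sat(AX send) = {q0, q3, q5}, so the formula does not hold at q1.

No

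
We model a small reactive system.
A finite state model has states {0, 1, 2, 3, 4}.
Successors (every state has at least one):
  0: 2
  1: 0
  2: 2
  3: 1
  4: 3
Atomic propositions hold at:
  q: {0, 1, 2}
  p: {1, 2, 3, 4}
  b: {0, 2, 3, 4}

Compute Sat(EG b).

{0, 2}

EG b: greatest fixpoint, start Z0 = {0, 2, 3, 4}, keep only states in Sat with some successor in Z. Z1 = {0, 2, 4}; Z2 = {0, 2}; fixed.
Sat(EG b) = {0, 2}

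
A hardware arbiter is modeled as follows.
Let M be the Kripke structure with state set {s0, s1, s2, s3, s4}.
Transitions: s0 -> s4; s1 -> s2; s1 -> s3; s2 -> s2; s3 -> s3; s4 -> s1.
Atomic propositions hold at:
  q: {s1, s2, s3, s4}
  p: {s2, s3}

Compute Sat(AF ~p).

Sat(~p) = {s0, s1, s4}
AF ~p: least fixpoint, start Z0 = {s0, s1, s4}, add states with every successor in Z. Already a fixed point.
Sat(AF ~p) = {s0, s1, s4}

{s0, s1, s4}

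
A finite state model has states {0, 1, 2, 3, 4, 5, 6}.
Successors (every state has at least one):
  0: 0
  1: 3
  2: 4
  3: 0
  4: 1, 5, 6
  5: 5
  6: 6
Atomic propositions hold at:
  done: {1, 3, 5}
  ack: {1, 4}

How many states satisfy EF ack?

EF ack: least fixpoint, start Z0 = {1, 4}, add states with some successor in Z. Z1 = {1, 2, 4}; fixed.
Sat(EF ack) = {1, 2, 4}
|Sat(EF ack)| = |{1, 2, 4}| = 3.

3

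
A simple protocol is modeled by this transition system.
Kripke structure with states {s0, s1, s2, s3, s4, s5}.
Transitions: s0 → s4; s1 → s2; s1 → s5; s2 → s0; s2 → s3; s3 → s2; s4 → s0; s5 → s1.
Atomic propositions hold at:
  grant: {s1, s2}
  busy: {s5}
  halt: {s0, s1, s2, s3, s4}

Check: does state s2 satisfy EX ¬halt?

Sat(¬halt) = {s5}
Sat(EX ¬halt) = {s : some successor in {s5}} = {s1}
s2 ∉ Sat(EX ¬halt) = {s1}, so the formula does not hold at s2.

No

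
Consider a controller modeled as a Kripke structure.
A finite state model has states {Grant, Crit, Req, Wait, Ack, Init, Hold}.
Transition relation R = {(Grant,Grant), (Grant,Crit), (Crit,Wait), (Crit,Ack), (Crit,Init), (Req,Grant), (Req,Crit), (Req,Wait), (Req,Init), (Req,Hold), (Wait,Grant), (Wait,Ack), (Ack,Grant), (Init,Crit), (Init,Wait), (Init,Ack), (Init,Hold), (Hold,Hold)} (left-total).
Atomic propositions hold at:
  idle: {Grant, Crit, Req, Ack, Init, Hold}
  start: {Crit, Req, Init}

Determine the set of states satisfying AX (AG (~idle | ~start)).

Sat(~idle) = {Wait}
Sat(~start) = {Grant, Wait, Ack, Hold}
Sat(~idle | ~start) = {Grant, Wait, Ack, Hold}
AG (~idle | ~start): greatest fixpoint, start Z0 = {Grant, Wait, Ack, Hold}, keep only states in Sat with every successor in Z. Z1 = {Wait, Ack, Hold}; Z2 = {Hold}; fixed.
Sat(AG (~idle | ~start)) = {Hold}
Sat(AX (AG (~idle | ~start))) = {s : every successor in {Hold}} = {Hold}

{Hold}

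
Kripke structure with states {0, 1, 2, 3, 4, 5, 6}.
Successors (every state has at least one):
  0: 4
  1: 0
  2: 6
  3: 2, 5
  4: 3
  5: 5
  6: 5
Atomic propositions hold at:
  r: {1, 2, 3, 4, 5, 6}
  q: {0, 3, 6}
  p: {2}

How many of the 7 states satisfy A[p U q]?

4

A[p U q]: least fixpoint, start Z0 = Sat(q) = {0, 3, 6}, add states in Sat(p) with every successor in Z. Z1 = {0, 2, 3, 6}; fixed.
Sat(A[p U q]) = {0, 2, 3, 6}
|Sat(A[p U q])| = |{0, 2, 3, 6}| = 4.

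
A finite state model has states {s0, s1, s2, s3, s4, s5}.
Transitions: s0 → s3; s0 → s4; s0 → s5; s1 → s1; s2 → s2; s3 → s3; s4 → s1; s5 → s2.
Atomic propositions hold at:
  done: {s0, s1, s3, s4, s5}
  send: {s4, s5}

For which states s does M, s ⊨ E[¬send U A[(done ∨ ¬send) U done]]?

Sat(¬send) = {s0, s1, s2, s3}
Sat(done ∨ ¬send) = {s0, s1, s2, s3, s4, s5}
A[(done ∨ ¬send) U done]: least fixpoint, start Z0 = Sat(done) = {s0, s1, s3, s4, s5}, add states in Sat(done ∨ ¬send) with every successor in Z. Already a fixed point.
Sat(A[(done ∨ ¬send) U done]) = {s0, s1, s3, s4, s5}
E[¬send U A[(done ∨ ¬send) U done]]: least fixpoint, start Z0 = Sat(A[(done ∨ ¬send) U done]) = {s0, s1, s3, s4, s5}, add states in Sat(¬send) with some successor in Z. Already a fixed point.
Sat(E[¬send U A[(done ∨ ¬send) U done]]) = {s0, s1, s3, s4, s5}

{s0, s1, s3, s4, s5}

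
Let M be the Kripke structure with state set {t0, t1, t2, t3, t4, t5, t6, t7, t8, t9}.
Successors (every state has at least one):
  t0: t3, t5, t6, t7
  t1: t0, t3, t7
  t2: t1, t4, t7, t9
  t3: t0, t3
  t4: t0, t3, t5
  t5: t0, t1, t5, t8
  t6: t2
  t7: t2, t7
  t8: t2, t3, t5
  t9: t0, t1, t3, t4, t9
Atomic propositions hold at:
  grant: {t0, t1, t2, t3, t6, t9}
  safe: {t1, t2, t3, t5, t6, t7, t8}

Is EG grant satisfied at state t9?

EG grant: greatest fixpoint, start Z0 = {t0, t1, t2, t3, t6, t9}, keep only states in Sat with some successor in Z. Already a fixed point.
Sat(EG grant) = {t0, t1, t2, t3, t6, t9}
t9 ∈ Sat(EG grant) = {t0, t1, t2, t3, t6, t9}, so the formula holds at t9.

Yes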